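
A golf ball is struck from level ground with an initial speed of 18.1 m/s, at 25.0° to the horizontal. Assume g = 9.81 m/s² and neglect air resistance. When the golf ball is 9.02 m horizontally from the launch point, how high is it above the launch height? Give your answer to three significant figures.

v_x = 18.1 cos 25.0° = 16.40 m/s, v_y0 = 18.1 sin 25.0° = 7.649 m/s.
Time to reach x = 9.02 m: t = x / v_x = 9.02 / 16.40 = 0.5500 s.
y = v_y0 t − ½ g t² = 7.649×0.5500 − 4.905×0.5500² = 2.72 m.

2.72 m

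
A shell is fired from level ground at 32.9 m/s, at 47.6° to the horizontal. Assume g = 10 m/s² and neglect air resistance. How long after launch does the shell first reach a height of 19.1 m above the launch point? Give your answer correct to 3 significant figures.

0.986 s

v_y0 = 32.9 sin 47.6° = 24.30 m/s.
Set y = v_y0 t − ½ g t² = 19.1: 5.000 t² − 24.30 t + 19.1 = 0.
t = [24.30 ± √(590.5 − 382.0)] / 10 = (24.30 ± 14.44) / 10, giving t = 0.986 s or t = 3.87 s.
The shell is on the way up at the first time, so t = 0.986 s.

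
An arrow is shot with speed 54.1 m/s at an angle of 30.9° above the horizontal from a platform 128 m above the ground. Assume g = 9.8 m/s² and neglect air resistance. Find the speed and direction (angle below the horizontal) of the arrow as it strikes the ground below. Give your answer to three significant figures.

73.7 m/s at 51.0° below the horizontal

v_x = 54.1 cos 30.9° = 46.42 m/s (constant).
|v_y| at impact = √((27.78)² + 2×9.8×128) = 57.28 m/s.
Speed = √(46.42² + 57.28²) = 73.7 m/s; angle = arctan(57.28/46.42) = 51.0° below horizontal.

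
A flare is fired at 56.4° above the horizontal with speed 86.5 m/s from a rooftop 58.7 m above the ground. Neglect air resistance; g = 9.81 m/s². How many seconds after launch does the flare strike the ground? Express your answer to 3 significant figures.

Vertical component: v_y = 86.5 sin 56.4° = 72.05 m/s.
Taking up as positive with launch at y = 58.7 m, landing at y = 0: 0 = 58.7 + 72.05 t − ½(9.81) t².
Solving 4.905 t² − 72.05 t − 58.7 = 0 gives t = [72.05 + √(72.05² + 4·4.905·58.7)] / 9.810 = 15.5 s.

15.5 s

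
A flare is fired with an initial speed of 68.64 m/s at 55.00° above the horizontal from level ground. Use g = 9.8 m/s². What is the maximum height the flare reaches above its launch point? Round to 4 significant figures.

161.3 m

Vertical component of launch velocity: v_y = 68.64 sin 55.00° = 56.227 m/s.
At the highest point the vertical velocity is zero, so v_y² = 2 g h_max.
h_max = (56.227)² / (2 × 9.8) = 3161.5 / 19.60 = 161.3 m.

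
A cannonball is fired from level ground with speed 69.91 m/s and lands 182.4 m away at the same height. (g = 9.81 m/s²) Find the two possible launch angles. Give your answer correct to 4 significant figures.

10.74° and 79.26°

Level-ground range: R = v₀² sin(2θ)/g ⇒ sin 2θ = R g / v₀² = 182.4×9.81/69.91² = 0.3661.
2θ = arcsin(0.3661) = 21.475° or 180° − 21.475° = 158.525°.
So θ = 10.74° or θ = 79.26°.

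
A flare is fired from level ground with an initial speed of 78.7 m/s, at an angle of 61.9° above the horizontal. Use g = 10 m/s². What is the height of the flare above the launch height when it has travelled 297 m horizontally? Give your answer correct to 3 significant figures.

v_x = 78.7 cos 61.9° = 37.07 m/s, v_y0 = 78.7 sin 61.9° = 69.42 m/s.
Time to reach x = 297 m: t = x / v_x = 297 / 37.07 = 8.012 s.
y = v_y0 t − ½ g t² = 69.42×8.012 − 5.000×8.012² = 235 m.

235 m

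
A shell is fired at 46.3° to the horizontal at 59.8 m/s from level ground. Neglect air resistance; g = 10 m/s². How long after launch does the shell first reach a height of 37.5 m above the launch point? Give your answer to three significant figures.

v_y0 = 59.8 sin 46.3° = 43.23 m/s.
Set y = v_y0 t − ½ g t² = 37.5: 5.000 t² − 43.23 t + 37.5 = 0.
t = [43.23 ± √(1869 − 750.0)] / 10 = (43.23 ± 33.45) / 10, giving t = 0.978 s or t = 7.67 s.
The shell is on the way up at the first time, so t = 0.978 s.

0.978 s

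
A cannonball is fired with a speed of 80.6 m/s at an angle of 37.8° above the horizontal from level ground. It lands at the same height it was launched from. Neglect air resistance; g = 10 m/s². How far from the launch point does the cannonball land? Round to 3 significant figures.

For level ground, R = v₀² sin(2θ) / g.
sin(2 × 37.8°) = sin 75.60° = 0.9686.
R = (80.6)² × 0.9686 / 10 = 629 m.

629 m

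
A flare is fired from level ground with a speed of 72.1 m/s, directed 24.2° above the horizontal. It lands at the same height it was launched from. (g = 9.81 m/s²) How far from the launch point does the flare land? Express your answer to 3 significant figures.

396 m

For level ground, R = v₀² sin(2θ) / g.
sin(2 × 24.2°) = sin 48.40° = 0.7478.
R = (72.1)² × 0.7478 / 9.81 = 396 m.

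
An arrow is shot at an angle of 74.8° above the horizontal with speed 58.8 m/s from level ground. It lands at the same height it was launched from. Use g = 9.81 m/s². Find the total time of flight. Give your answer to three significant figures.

Vertical component: v_y = 58.8 sin 74.8° = 56.74 m/s.
For a projectile landing at launch height, time of flight is t = 2 v_y / g = 2 × 56.74 / 9.81 = 11.6 s.

11.6 s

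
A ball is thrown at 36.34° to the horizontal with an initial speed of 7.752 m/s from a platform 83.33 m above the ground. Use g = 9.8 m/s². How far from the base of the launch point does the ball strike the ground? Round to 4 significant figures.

28.84 m

Components: v_x = 7.752 cos 36.34° = 6.2444 m/s, v_y = 7.752 sin 36.34° = 4.5936 m/s.
Vertical: 0 = 83.33 + 4.5936 t − ½(9.8) t² ⇒ 4.900 t² − 4.5936 t − 83.33 = 0.
t = [4.5936 + √(21.101 + 1633.3)] / 9.800 = 4.6192 s.
Horizontal: R = v_x · t = 6.2444 × 4.6192 = 28.84 m.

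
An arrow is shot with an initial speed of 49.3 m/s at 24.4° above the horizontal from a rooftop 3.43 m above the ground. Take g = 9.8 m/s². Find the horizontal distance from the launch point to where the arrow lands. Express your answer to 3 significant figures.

194 m

Components: v_x = 49.3 cos 24.4° = 44.90 m/s, v_y = 49.3 sin 24.4° = 20.37 m/s.
Vertical: 0 = 3.43 + 20.37 t − ½(9.8) t² ⇒ 4.900 t² − 20.37 t − 3.43 = 0.
t = [20.37 + √(414.9 + 67.23)] / 9.800 = 4.319 s.
Horizontal: R = v_x · t = 44.90 × 4.319 = 194 m.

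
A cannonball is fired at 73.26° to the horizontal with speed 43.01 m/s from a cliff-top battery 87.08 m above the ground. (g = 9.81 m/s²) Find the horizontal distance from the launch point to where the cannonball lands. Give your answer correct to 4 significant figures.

125.7 m

Components: v_x = 43.01 cos 73.26° = 12.388 m/s, v_y = 43.01 sin 73.26° = 41.187 m/s.
Vertical: 0 = 87.08 + 41.187 t − ½(9.81) t² ⇒ 4.905 t² − 41.187 t − 87.08 = 0.
t = [41.187 + √(1696.4 + 1708.5)] / 9.810 = 10.147 s.
Horizontal: R = v_x · t = 12.388 × 10.147 = 125.7 m.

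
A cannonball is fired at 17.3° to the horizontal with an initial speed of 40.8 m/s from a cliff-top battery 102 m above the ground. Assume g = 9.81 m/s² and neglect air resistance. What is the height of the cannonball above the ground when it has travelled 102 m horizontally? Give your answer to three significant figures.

v_x = 40.8 cos 17.3° = 38.95 m/s, v_y0 = 40.8 sin 17.3° = 12.13 m/s.
Time to reach x = 102 m: t = x / v_x = 102 / 38.95 = 2.619 s.
y = 102 + v_y0 t − ½ g t² = 102 + 12.13×2.619 − 4.905×2.619² = 100 m.

100 m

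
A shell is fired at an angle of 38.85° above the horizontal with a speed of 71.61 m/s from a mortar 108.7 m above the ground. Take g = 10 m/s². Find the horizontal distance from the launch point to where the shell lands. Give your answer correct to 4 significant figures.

611.6 m

Components: v_x = 71.61 cos 38.85° = 55.769 m/s, v_y = 71.61 sin 38.85° = 44.920 m/s.
Vertical: 0 = 108.7 + 44.920 t − ½(10) t² ⇒ 5.000 t² − 44.920 t − 108.7 = 0.
t = [44.920 + √(2017.8 + 2174.0)] / 10.00 = 10.966 s.
Horizontal: R = v_x · t = 55.769 × 10.966 = 611.6 m.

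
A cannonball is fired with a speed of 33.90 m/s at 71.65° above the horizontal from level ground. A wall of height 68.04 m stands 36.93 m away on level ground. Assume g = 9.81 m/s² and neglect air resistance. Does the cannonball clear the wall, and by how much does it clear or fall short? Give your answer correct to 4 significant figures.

No — it falls 15.43 m short of clearing the wall.

v_x = 33.90 cos 71.65° = 10.672 m/s; v_y0 = 33.90 sin 71.65° = 32.176 m/s.
Time to reach the wall: t = 36.93 / 10.672 = 3.4605 s.
Height at that point: y = 32.176×3.4605 − 4.905×3.4605² = 52.607 m.
That is 68.04 − 52.607 = 15.43 m below the top of the wall, so the cannonball does not clear it.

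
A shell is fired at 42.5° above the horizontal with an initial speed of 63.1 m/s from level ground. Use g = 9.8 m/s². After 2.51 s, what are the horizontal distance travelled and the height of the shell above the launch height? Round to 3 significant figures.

x = 117 m, y = 76.1 m

v_x = 63.1 cos 42.5° = 46.52 m/s; v_y0 = 63.1 sin 42.5° = 42.63 m/s.
x = v_x t = 46.52 × 2.51 = 117 m.
y = v_y0 t − ½ g t² = 42.63×2.51 − 4.900×2.51² = 76.1 m.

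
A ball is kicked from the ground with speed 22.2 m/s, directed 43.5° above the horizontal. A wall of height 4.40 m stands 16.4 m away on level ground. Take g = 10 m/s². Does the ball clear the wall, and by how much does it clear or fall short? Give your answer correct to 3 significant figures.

Yes — it clears the wall by 5.98 m.

v_x = 22.2 cos 43.5° = 16.10 m/s; v_y0 = 22.2 sin 43.5° = 15.28 m/s.
Time to reach the wall: t = 16.4 / 16.10 = 1.019 s.
Height at that point: y = 15.28×1.019 − 5.000×1.019² = 10.38 m.
That is 10.38 − 4.40 = 5.98 m above the top of the wall, so the ball clears it.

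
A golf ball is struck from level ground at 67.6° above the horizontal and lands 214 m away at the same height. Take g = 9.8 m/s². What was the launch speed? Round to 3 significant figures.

On level ground, R = v₀² sin(2θ) / g, so v₀ = √(R g / sin 2θ).
sin(2 × 67.6°) = 0.7046.
v₀ = √(214 × 9.8 / 0.7046) = √2976 = 54.6 m/s.

54.6 m/s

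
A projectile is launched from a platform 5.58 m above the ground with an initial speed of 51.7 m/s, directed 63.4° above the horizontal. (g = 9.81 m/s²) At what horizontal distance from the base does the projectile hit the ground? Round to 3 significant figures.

221 m

Components: v_x = 51.7 cos 63.4° = 23.15 m/s, v_y = 51.7 sin 63.4° = 46.23 m/s.
Vertical: 0 = 5.58 + 46.23 t − ½(9.81) t² ⇒ 4.905 t² − 46.23 t − 5.58 = 0.
t = [46.23 + √(2137 + 109.5)] / 9.810 = 9.544 s.
Horizontal: R = v_x · t = 23.15 × 9.544 = 221 m.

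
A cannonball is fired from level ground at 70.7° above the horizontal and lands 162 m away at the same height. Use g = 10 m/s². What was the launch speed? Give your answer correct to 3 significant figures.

51.0 m/s

On level ground, R = v₀² sin(2θ) / g, so v₀ = √(R g / sin 2θ).
sin(2 × 70.7°) = 0.6239.
v₀ = √(162 × 10 / 0.6239) = √2597 = 51.0 m/s.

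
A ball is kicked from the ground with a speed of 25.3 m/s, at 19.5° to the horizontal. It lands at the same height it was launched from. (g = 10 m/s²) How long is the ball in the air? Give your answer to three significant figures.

1.69 s

Vertical component: v_y = 25.3 sin 19.5° = 8.445 m/s.
For a projectile landing at launch height, time of flight is t = 2 v_y / g = 2 × 8.445 / 10 = 1.69 s.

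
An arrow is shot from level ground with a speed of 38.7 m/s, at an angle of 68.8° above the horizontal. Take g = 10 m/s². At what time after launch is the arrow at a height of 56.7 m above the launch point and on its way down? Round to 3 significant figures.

v_y0 = 38.7 sin 68.8° = 36.08 m/s.
Set y = v_y0 t − ½ g t² = 56.7: 5.000 t² − 36.08 t + 56.7 = 0.
t = [36.08 ± √(1302 − 1134)] / 10 = (36.08 ± 12.96) / 10, giving t = 2.31 s or t = 4.90 s.
On the way down corresponds to the larger root: t = 4.90 s.

4.90 s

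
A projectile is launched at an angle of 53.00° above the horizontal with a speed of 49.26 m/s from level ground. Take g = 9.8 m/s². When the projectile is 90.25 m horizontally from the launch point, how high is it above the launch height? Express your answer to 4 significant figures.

74.35 m

v_x = 49.26 cos 53.00° = 29.645 m/s, v_y0 = 49.26 sin 53.00° = 39.341 m/s.
Time to reach x = 90.25 m: t = x / v_x = 90.25 / 29.645 = 3.0444 s.
y = v_y0 t − ½ g t² = 39.341×3.0444 − 4.900×3.0444² = 74.35 m.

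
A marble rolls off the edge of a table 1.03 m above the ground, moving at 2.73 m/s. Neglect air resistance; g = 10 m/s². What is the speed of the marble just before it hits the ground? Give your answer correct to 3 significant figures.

5.30 m/s

Fall time: t = √(2 × 1.03 / 10) = 0.4539 s.
At impact: v_x = 2.73 m/s (unchanged), v_y = g t = 10 × 0.4539 = 4.539 m/s.
Speed = √(v_x² + v_y²) = √(7.453 + 20.60) = 5.30 m/s.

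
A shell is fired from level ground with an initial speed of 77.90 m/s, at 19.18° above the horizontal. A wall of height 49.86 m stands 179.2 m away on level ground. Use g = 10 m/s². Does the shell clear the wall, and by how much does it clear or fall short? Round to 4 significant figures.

No — it falls 17.19 m short of clearing the wall.

v_x = 77.90 cos 19.18° = 73.576 m/s; v_y0 = 77.90 sin 19.18° = 25.593 m/s.
Time to reach the wall: t = 179.2 / 73.576 = 2.4356 s.
Height at that point: y = 25.593×2.4356 − 5.000×2.4356² = 32.674 m.
That is 49.86 − 32.674 = 17.19 m below the top of the wall, so the shell does not clear it.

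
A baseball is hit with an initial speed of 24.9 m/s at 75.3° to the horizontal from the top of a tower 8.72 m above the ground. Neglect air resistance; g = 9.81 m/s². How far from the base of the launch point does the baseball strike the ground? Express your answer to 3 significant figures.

Components: v_x = 24.9 cos 75.3° = 6.319 m/s, v_y = 24.9 sin 75.3° = 24.08 m/s.
Vertical: 0 = 8.72 + 24.08 t − ½(9.81) t² ⇒ 4.905 t² − 24.08 t − 8.72 = 0.
t = [24.08 + √(579.8 + 171.1)] / 9.810 = 5.248 s.
Horizontal: R = v_x · t = 6.319 × 5.248 = 33.2 m.

33.2 m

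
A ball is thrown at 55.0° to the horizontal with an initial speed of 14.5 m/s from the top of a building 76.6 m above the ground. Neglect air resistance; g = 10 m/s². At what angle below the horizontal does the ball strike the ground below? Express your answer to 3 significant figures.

78.5°

v_x = 14.5 cos 55.0° = 8.317 m/s.
At impact |v_y| = √(v_y0² + 2 g h) = √(11.88² + 2×10×76.6) = 40.90 m/s.
Angle below horizontal = arctan(|v_y| / v_x) = arctan(40.90 / 8.317) = 78.5°.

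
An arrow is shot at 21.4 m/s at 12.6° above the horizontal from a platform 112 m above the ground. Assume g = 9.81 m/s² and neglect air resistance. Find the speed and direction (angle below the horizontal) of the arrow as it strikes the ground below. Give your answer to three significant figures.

51.5 m/s at 66.1° below the horizontal

v_x = 21.4 cos 12.6° = 20.88 m/s (constant).
|v_y| at impact = √((4.668)² + 2×9.81×112) = 47.11 m/s.
Speed = √(20.88² + 47.11²) = 51.5 m/s; angle = arctan(47.11/20.88) = 66.1° below horizontal.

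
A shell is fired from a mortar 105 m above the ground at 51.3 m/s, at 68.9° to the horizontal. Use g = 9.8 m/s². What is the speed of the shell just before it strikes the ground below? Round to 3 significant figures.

v_x = 51.3 cos 68.9° = 18.47 m/s is unchanged throughout.
For the vertical component, v_y² = v_y0² + 2 g h = (47.86)² + 2×9.8×105 = 4349, so |v_y| = 65.95 m/s.
Impact speed = √(v_x² + v_y²) = √(341.1 + 4349) = 68.5 m/s.

68.5 m/s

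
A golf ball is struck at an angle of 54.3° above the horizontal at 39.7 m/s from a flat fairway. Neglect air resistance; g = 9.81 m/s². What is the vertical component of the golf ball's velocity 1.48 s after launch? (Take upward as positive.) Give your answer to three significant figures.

17.7 m/s

Initial vertical component: v_y0 = 39.7 sin 54.3° = 32.24 m/s.
v_y(t) = v_y0 − g t = 32.24 − 9.81 × 1.48 = 17.7 m/s.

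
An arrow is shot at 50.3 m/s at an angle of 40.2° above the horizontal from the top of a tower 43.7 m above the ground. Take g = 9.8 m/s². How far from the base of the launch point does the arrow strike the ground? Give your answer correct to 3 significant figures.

Components: v_x = 50.3 cos 40.2° = 38.42 m/s, v_y = 50.3 sin 40.2° = 32.47 m/s.
Vertical: 0 = 43.7 + 32.47 t − ½(9.8) t² ⇒ 4.900 t² − 32.47 t − 43.7 = 0.
t = [32.47 + √(1054 + 856.5)] / 9.800 = 7.773 s.
Horizontal: R = v_x · t = 38.42 × 7.773 = 299 m.

299 m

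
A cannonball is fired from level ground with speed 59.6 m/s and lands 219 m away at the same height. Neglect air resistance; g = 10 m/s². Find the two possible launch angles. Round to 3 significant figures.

19.0° and 71.0°

Level-ground range: R = v₀² sin(2θ)/g ⇒ sin 2θ = R g / v₀² = 219×10/59.6² = 0.6165.
2θ = arcsin(0.6165) = 38.06° or 180° − 38.06° = 141.94°.
So θ = 19.0° or θ = 71.0°.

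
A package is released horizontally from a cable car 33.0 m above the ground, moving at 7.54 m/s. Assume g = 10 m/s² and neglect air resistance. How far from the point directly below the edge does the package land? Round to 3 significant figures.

19.4 m

Initial vertical velocity is zero, so the fall time comes from h = ½ g t²: t = √(2 × 33.0 / 10) = 2.569 s.
Horizontal motion is uniform at 7.54 m/s, so x = 7.54 × 2.569 = 19.4 m.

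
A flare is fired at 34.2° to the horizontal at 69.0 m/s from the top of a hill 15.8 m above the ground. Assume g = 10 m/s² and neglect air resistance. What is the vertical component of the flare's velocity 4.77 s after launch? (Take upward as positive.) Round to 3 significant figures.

Initial vertical component: v_y0 = 69.0 sin 34.2° = 38.78 m/s.
v_y(t) = v_y0 − g t = 38.78 − 10 × 4.77 = -8.92 m/s.

-8.92 m/s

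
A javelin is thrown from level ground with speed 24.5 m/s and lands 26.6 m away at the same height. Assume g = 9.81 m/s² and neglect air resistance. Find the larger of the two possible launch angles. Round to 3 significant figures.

Level-ground range: R = v₀² sin(2θ)/g ⇒ sin 2θ = R g / v₀² = 26.6×9.81/24.5² = 0.4347.
2θ = arcsin(0.4347) = 25.77° or 180° − 25.77° = 154.23°.
So θ = 12.9° or θ = 77.1°.

77.1°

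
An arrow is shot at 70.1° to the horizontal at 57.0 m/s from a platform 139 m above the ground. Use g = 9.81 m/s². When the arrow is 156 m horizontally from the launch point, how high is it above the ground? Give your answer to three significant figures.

253 m

v_x = 57.0 cos 70.1° = 19.40 m/s, v_y0 = 57.0 sin 70.1° = 53.60 m/s.
Time to reach x = 156 m: t = x / v_x = 156 / 19.40 = 8.041 s.
y = 139 + v_y0 t − ½ g t² = 139 + 53.60×8.041 − 4.905×8.041² = 253 m.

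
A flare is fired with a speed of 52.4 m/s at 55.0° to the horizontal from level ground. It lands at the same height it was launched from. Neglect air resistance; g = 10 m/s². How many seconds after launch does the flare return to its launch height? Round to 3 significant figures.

8.58 s

Vertical component: v_y = 52.4 sin 55.0° = 42.92 m/s.
For a projectile landing at launch height, time of flight is t = 2 v_y / g = 2 × 42.92 / 10 = 8.58 s.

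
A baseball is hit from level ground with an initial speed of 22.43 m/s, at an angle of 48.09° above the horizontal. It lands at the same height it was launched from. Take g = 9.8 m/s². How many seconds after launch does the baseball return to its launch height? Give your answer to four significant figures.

Vertical component: v_y = 22.43 sin 48.09° = 16.692 m/s.
For a projectile landing at launch height, time of flight is t = 2 v_y / g = 2 × 16.692 / 9.8 = 3.407 s.

3.407 s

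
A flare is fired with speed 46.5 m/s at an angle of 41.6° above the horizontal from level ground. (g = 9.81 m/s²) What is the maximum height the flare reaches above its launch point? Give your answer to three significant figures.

Vertical component of launch velocity: v_y = 46.5 sin 41.6° = 30.87 m/s.
At the highest point the vertical velocity is zero, so v_y² = 2 g h_max.
h_max = (30.87)² / (2 × 9.81) = 953.0 / 19.62 = 48.6 m.

48.6 m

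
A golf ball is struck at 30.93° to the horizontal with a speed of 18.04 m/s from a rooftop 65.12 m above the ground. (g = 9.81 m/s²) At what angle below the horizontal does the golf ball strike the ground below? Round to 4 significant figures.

v_x = 18.04 cos 30.93° = 15.475 m/s.
At impact |v_y| = √(v_y0² + 2 g h) = √(9.2724² + 2×9.81×65.12) = 36.927 m/s.
Angle below horizontal = arctan(|v_y| / v_x) = arctan(36.927 / 15.475) = 67.26°.

67.26°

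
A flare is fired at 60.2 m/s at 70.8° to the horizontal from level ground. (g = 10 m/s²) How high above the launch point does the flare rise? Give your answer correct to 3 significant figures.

Vertical component of launch velocity: v_y = 60.2 sin 70.8° = 56.85 m/s.
At the highest point the vertical velocity is zero, so v_y² = 2 g h_max.
h_max = (56.85)² / (2 × 10) = 3232 / 20.00 = 162 m.

162 m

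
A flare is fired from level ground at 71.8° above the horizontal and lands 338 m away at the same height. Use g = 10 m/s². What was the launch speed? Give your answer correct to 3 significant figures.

On level ground, R = v₀² sin(2θ) / g, so v₀ = √(R g / sin 2θ).
sin(2 × 71.8°) = 0.5934.
v₀ = √(338 × 10 / 0.5934) = √5696 = 75.5 m/s.

75.5 m/s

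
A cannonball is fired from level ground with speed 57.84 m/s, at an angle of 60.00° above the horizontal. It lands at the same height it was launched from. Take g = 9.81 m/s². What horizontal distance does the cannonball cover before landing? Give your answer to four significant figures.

295.3 m

For level ground, R = v₀² sin(2θ) / g.
sin(2 × 60.00°) = sin 120.00° = 0.8660.
R = (57.84)² × 0.8660 / 9.81 = 295.3 m.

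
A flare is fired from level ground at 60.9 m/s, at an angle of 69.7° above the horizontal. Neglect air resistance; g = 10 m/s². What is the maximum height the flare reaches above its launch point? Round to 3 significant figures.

Vertical component of launch velocity: v_y = 60.9 sin 69.7° = 57.12 m/s.
At the highest point the vertical velocity is zero, so v_y² = 2 g h_max.
h_max = (57.12)² / (2 × 10) = 3263 / 20.00 = 163 m.

163 m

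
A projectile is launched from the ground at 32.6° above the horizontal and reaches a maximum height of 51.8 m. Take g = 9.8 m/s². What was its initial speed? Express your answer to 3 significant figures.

At maximum height v_y = 0, so (v₀ sin θ)² = 2 g H.
v₀ sin 32.6° = √(2 × 9.8 × 51.8) = 31.86 m/s.
v₀ = 31.86 / sin 32.6° = 31.86 / 0.5388 = 59.1 m/s.

59.1 m/s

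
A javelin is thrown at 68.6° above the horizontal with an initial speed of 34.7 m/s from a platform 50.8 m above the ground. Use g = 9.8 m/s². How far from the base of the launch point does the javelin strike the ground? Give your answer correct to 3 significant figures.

Components: v_x = 34.7 cos 68.6° = 12.66 m/s, v_y = 34.7 sin 68.6° = 32.31 m/s.
Vertical: 0 = 50.8 + 32.31 t − ½(9.8) t² ⇒ 4.900 t² − 32.31 t − 50.8 = 0.
t = [32.31 + √(1044 + 995.7)] / 9.800 = 7.905 s.
Horizontal: R = v_x · t = 12.66 × 7.905 = 100 m.

100 m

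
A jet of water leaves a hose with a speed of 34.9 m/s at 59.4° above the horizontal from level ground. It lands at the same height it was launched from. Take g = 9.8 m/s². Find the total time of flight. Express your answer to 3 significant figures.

6.13 s

Vertical component: v_y = 34.9 sin 59.4° = 30.04 m/s.
For a projectile landing at launch height, time of flight is t = 2 v_y / g = 2 × 30.04 / 9.8 = 6.13 s.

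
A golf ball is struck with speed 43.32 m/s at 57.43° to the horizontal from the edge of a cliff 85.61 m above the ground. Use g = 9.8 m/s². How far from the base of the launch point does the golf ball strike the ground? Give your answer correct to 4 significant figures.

Components: v_x = 43.32 cos 57.43° = 23.320 m/s, v_y = 43.32 sin 57.43° = 36.507 m/s.
Vertical: 0 = 85.61 + 36.507 t − ½(9.8) t² ⇒ 4.900 t² − 36.507 t − 85.61 = 0.
t = [36.507 + √(1332.8 + 1678.0)] / 9.800 = 9.3243 s.
Horizontal: R = v_x · t = 23.320 × 9.3243 = 217.4 m.

217.4 m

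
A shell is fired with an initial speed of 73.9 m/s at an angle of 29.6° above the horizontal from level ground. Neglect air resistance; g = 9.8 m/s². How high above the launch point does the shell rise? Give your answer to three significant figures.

68.0 m

Vertical component of launch velocity: v_y = 73.9 sin 29.6° = 36.50 m/s.
At the highest point the vertical velocity is zero, so v_y² = 2 g h_max.
h_max = (36.50)² / (2 × 9.8) = 1332 / 19.60 = 68.0 m.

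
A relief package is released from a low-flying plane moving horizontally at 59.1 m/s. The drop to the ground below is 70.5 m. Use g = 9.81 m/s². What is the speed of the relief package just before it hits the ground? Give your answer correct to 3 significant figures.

Fall time: t = √(2 × 70.5 / 9.81) = 3.791 s.
At impact: v_x = 59.1 m/s (unchanged), v_y = g t = 9.81 × 3.791 = 37.19 m/s.
Speed = √(v_x² + v_y²) = √(3493 + 1383) = 69.8 m/s.

69.8 m/s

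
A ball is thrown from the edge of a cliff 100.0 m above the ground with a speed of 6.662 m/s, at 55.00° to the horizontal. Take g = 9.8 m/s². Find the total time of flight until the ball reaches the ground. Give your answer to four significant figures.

5.109 s

Vertical component: v_y = 6.662 sin 55.00° = 5.4572 m/s.
Taking up as positive with launch at y = 100.0 m, landing at y = 0: 0 = 100.0 + 5.4572 t − ½(9.8) t².
Solving 4.900 t² − 5.4572 t − 100.0 = 0 gives t = [5.4572 + √(5.4572² + 4·4.900·100.0)] / 9.800 = 5.109 s.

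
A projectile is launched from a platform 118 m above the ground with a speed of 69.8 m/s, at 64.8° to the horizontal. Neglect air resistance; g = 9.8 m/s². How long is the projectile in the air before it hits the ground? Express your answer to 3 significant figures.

Vertical component: v_y = 69.8 sin 64.8° = 63.16 m/s.
Taking up as positive with launch at y = 118 m, landing at y = 0: 0 = 118 + 63.16 t − ½(9.8) t².
Solving 4.900 t² − 63.16 t − 118 = 0 gives t = [63.16 + √(63.16² + 4·4.900·118)] / 9.800 = 14.5 s.

14.5 s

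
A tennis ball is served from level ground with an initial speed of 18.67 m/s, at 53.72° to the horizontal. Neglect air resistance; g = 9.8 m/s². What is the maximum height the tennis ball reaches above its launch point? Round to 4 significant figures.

11.56 m

Vertical component of launch velocity: v_y = 18.67 sin 53.72° = 15.051 m/s.
At the highest point the vertical velocity is zero, so v_y² = 2 g h_max.
h_max = (15.051)² / (2 × 9.8) = 226.53 / 19.60 = 11.56 m.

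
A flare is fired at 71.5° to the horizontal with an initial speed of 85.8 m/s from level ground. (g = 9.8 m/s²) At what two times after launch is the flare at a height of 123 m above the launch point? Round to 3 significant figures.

1.68 s and 14.9 s

v_y0 = 85.8 sin 71.5° = 81.37 m/s.
Set y = v_y0 t − ½ g t² = 123: 4.900 t² − 81.37 t + 123 = 0.
t = [81.37 ± √(6621 − 2411)] / 9.8 = (81.37 ± 64.88) / 9.8, giving t = 1.68 s or t = 14.9 s.
So the flare is at 123 m at t = 1.68 s (rising) and t = 14.9 s (falling).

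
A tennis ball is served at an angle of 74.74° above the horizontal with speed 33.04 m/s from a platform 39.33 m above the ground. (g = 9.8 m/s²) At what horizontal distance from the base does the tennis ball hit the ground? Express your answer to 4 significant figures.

65.79 m

Components: v_x = 33.04 cos 74.74° = 8.6961 m/s, v_y = 33.04 sin 74.74° = 31.875 m/s.
Vertical: 0 = 39.33 + 31.875 t − ½(9.8) t² ⇒ 4.900 t² − 31.875 t − 39.33 = 0.
t = [31.875 + √(1016.0 + 770.87)] / 9.800 = 7.5660 s.
Horizontal: R = v_x · t = 8.6961 × 7.5660 = 65.79 m.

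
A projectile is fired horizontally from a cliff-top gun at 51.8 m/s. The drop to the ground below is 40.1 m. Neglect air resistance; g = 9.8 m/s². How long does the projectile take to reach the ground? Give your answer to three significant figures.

2.86 s

The horizontal speed doesn't affect the fall. With v_y0 = 0, h = ½ g t².
t = √(2 × 40.1 / 9.8) = √8.184 = 2.86 s.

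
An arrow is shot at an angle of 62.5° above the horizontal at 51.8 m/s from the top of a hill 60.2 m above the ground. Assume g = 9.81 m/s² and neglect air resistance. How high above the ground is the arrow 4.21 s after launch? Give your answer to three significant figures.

v_y0 = 51.8 sin 62.5° = 45.95 m/s.
y(t) = 60.2 + v_y0 t − ½ g t² = 60.2 + 45.95×4.21 − ½×9.81×4.21² = 167 m.

167 m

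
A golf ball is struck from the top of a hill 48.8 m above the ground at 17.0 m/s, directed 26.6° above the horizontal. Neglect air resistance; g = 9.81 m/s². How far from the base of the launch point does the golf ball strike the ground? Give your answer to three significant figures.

Components: v_x = 17.0 cos 26.6° = 15.20 m/s, v_y = 17.0 sin 26.6° = 7.612 m/s.
Vertical: 0 = 48.8 + 7.612 t − ½(9.81) t² ⇒ 4.905 t² − 7.612 t − 48.8 = 0.
t = [7.612 + √(57.94 + 957.5)] / 9.810 = 4.024 s.
Horizontal: R = v_x · t = 15.20 × 4.024 = 61.2 m.

61.2 m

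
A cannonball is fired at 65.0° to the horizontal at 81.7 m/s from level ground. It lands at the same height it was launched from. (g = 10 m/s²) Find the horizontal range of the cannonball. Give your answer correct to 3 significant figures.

511 m

For level ground, R = v₀² sin(2θ) / g.
sin(2 × 65.0°) = sin 130.0° = 0.7660.
R = (81.7)² × 0.7660 / 10 = 511 m.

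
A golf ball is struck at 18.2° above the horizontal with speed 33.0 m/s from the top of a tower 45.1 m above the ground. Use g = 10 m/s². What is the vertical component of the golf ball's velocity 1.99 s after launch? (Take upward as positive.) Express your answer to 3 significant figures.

Initial vertical component: v_y0 = 33.0 sin 18.2° = 10.31 m/s.
v_y(t) = v_y0 − g t = 10.31 − 10 × 1.99 = -9.59 m/s.

-9.59 m/s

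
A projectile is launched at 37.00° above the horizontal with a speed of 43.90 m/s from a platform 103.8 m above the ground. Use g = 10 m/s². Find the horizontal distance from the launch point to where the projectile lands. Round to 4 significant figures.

Components: v_x = 43.90 cos 37.00° = 35.060 m/s, v_y = 43.90 sin 37.00° = 26.420 m/s.
Vertical: 0 = 103.8 + 26.420 t − ½(10) t² ⇒ 5.000 t² − 26.420 t − 103.8 = 0.
t = [26.420 + √(698.02 + 2076.0)] / 10.00 = 7.9089 s.
Horizontal: R = v_x · t = 35.060 × 7.9089 = 277.3 m.

277.3 m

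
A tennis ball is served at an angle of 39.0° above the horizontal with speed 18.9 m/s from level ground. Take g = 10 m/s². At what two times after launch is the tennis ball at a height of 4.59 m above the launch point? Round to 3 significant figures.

0.485 s and 1.89 s

v_y0 = 18.9 sin 39.0° = 11.89 m/s.
Set y = v_y0 t − ½ g t² = 4.59: 5.000 t² − 11.89 t + 4.59 = 0.
t = [11.89 ± √(141.4 − 91.80)] / 10 = (11.89 ± 7.043) / 10, giving t = 0.485 s or t = 1.89 s.
So the tennis ball is at 4.59 m at t = 0.485 s (rising) and t = 1.89 s (falling).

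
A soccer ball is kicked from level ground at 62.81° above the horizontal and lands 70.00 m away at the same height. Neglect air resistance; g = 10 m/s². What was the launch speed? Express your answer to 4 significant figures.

On level ground, R = v₀² sin(2θ) / g, so v₀ = √(R g / sin 2θ).
sin(2 × 62.81°) = 0.8129.
v₀ = √(70.00 × 10 / 0.8129) = √861.11 = 29.34 m/s.

29.34 m/s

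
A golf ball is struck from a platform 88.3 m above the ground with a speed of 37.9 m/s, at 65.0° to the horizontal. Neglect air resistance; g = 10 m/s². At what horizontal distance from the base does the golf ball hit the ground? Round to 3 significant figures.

142 m

Components: v_x = 37.9 cos 65.0° = 16.02 m/s, v_y = 37.9 sin 65.0° = 34.35 m/s.
Vertical: 0 = 88.3 + 34.35 t − ½(10) t² ⇒ 5.000 t² − 34.35 t − 88.3 = 0.
t = [34.35 + √(1180 + 1766)] / 10.00 = 8.863 s.
Horizontal: R = v_x · t = 16.02 × 8.863 = 142 m.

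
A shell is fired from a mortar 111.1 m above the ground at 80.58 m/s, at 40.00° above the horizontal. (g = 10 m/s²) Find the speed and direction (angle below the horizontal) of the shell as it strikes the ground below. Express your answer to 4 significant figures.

93.35 m/s at 48.61° below the horizontal

v_x = 80.58 cos 40.00° = 61.728 m/s (constant).
|v_y| at impact = √((51.796)² + 2×10×111.1) = 70.034 m/s.
Speed = √(61.728² + 70.034²) = 93.35 m/s; angle = arctan(70.034/61.728) = 48.61° below horizontal.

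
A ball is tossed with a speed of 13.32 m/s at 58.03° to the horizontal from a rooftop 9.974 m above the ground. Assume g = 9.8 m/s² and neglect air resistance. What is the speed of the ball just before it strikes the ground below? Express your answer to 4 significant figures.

19.31 m/s

v_x = 13.32 cos 58.03° = 7.0526 m/s is unchanged throughout.
For the vertical component, v_y² = v_y0² + 2 g h = (11.300)² + 2×9.8×9.974 = 323.18, so |v_y| = 17.977 m/s.
Impact speed = √(v_x² + v_y²) = √(49.739 + 323.18) = 19.31 m/s.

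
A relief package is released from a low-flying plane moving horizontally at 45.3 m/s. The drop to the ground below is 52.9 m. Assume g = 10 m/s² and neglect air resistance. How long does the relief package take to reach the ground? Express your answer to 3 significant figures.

3.25 s

The horizontal speed doesn't affect the fall. With v_y0 = 0, h = ½ g t².
t = √(2 × 52.9 / 10) = √10.58 = 3.25 s.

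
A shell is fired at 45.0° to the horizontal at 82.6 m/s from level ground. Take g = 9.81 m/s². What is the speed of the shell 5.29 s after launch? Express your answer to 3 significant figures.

v_x = 82.6 cos 45.0° = 58.41 m/s (constant).
v_y(t) = 82.6 sin 45.0° − g t = 58.41 − 9.81 × 5.29 = 6.515 m/s.
Speed = √(v_x² + v_y²) = √(3412 + 42.45) = 58.8 m/s.

58.8 m/s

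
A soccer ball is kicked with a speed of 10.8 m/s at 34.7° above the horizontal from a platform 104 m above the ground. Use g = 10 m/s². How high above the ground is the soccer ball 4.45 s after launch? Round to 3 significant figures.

v_y0 = 10.8 sin 34.7° = 6.148 m/s.
y(t) = 104 + v_y0 t − ½ g t² = 104 + 6.148×4.45 − ½×10×4.45² = 32.3 m.

32.3 m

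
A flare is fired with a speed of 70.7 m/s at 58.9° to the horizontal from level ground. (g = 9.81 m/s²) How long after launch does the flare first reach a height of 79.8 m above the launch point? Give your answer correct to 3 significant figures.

1.50 s

v_y0 = 70.7 sin 58.9° = 60.54 m/s.
Set y = v_y0 t − ½ g t² = 79.8: 4.905 t² − 60.54 t + 79.8 = 0.
t = [60.54 ± √(3665 − 1566)] / 9.81 = (60.54 ± 45.81) / 9.81, giving t = 1.50 s or t = 10.8 s.
The flare is on the way up at the first time, so t = 1.50 s.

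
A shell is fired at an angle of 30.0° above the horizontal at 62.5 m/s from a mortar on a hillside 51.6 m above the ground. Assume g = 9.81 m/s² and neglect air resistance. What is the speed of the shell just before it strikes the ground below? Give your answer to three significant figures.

v_x = 62.5 cos 30.0° = 54.13 m/s is unchanged throughout.
For the vertical component, v_y² = v_y0² + 2 g h = (31.25)² + 2×9.81×51.6 = 1989, so |v_y| = 44.60 m/s.
Impact speed = √(v_x² + v_y²) = √(2930 + 1989) = 70.1 m/s.

70.1 m/s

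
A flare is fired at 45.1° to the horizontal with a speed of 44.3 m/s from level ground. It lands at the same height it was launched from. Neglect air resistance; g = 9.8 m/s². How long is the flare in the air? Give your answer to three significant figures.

Vertical component: v_y = 44.3 sin 45.1° = 31.38 m/s.
For a projectile landing at launch height, time of flight is t = 2 v_y / g = 2 × 31.38 / 9.8 = 6.40 s.

6.40 s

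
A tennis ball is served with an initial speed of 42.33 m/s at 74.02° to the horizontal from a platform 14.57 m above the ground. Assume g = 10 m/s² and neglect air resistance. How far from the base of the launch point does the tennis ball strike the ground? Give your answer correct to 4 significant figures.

98.85 m

Components: v_x = 42.33 cos 74.02° = 11.654 m/s, v_y = 42.33 sin 74.02° = 40.694 m/s.
Vertical: 0 = 14.57 + 40.694 t − ½(10) t² ⇒ 5.000 t² − 40.694 t − 14.57 = 0.
t = [40.694 + √(1656.0 + 291.40)] / 10.00 = 8.4823 s.
Horizontal: R = v_x · t = 11.654 × 8.4823 = 98.85 m.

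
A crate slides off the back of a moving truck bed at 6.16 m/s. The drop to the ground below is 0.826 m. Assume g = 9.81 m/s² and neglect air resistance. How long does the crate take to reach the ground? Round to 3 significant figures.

The horizontal speed doesn't affect the fall. With v_y0 = 0, h = ½ g t².
t = √(2 × 0.826 / 9.81) = √0.1684 = 0.410 s.

0.410 s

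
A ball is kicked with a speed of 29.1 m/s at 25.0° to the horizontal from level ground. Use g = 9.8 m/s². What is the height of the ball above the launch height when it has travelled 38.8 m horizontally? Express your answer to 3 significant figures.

v_x = 29.1 cos 25.0° = 26.37 m/s, v_y0 = 29.1 sin 25.0° = 12.30 m/s.
Time to reach x = 38.8 m: t = x / v_x = 38.8 / 26.37 = 1.471 s.
y = v_y0 t − ½ g t² = 12.30×1.471 − 4.900×1.471² = 7.49 m.

7.49 m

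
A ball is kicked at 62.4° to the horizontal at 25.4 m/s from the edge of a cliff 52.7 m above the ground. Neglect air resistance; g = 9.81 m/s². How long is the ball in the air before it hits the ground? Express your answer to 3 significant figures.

Vertical component: v_y = 25.4 sin 62.4° = 22.51 m/s.
Taking up as positive with launch at y = 52.7 m, landing at y = 0: 0 = 52.7 + 22.51 t − ½(9.81) t².
Solving 4.905 t² − 22.51 t − 52.7 = 0 gives t = [22.51 + √(22.51² + 4·4.905·52.7)] / 9.810 = 6.30 s.

6.30 s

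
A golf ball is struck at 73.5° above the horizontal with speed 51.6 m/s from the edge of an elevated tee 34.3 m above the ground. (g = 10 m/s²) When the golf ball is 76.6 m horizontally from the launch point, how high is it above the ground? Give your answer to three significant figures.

v_x = 51.6 cos 73.5° = 14.66 m/s, v_y0 = 51.6 sin 73.5° = 49.48 m/s.
Time to reach x = 76.6 m: t = x / v_x = 76.6 / 14.66 = 5.225 s.
y = 34.3 + v_y0 t − ½ g t² = 34.3 + 49.48×5.225 − 5.000×5.225² = 156 m.

156 m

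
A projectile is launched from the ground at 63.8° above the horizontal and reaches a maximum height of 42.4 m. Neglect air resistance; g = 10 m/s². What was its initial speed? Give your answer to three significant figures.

32.5 m/s

At maximum height v_y = 0, so (v₀ sin θ)² = 2 g H.
v₀ sin 63.8° = √(2 × 10 × 42.4) = 29.12 m/s.
v₀ = 29.12 / sin 63.8° = 29.12 / 0.8973 = 32.5 m/s.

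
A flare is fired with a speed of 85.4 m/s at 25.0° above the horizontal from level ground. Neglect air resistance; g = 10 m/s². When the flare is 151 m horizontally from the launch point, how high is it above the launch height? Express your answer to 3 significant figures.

51.4 m

v_x = 85.4 cos 25.0° = 77.40 m/s, v_y0 = 85.4 sin 25.0° = 36.09 m/s.
Time to reach x = 151 m: t = x / v_x = 151 / 77.40 = 1.951 s.
y = v_y0 t − ½ g t² = 36.09×1.951 − 5.000×1.951² = 51.4 m.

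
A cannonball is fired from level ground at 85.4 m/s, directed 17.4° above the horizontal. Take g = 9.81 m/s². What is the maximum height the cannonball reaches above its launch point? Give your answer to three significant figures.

33.2 m

Vertical component of launch velocity: v_y = 85.4 sin 17.4° = 25.54 m/s.
At the highest point the vertical velocity is zero, so v_y² = 2 g h_max.
h_max = (25.54)² / (2 × 9.81) = 652.3 / 19.62 = 33.2 m.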